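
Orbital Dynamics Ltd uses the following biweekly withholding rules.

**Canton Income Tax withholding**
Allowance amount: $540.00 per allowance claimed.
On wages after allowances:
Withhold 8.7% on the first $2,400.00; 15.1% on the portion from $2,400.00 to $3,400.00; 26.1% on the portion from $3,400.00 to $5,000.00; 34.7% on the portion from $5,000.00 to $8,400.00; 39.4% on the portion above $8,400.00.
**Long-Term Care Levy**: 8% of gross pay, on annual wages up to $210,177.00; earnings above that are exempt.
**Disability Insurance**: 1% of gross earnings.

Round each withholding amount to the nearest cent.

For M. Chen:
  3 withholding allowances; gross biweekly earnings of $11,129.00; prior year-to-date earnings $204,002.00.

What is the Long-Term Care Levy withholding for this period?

$494.00

Long-Term Care Levy: cap $210,177.00 − YTD $204,002.00 = $6,175.00 subject; 8% × $6,175.00 = $494.00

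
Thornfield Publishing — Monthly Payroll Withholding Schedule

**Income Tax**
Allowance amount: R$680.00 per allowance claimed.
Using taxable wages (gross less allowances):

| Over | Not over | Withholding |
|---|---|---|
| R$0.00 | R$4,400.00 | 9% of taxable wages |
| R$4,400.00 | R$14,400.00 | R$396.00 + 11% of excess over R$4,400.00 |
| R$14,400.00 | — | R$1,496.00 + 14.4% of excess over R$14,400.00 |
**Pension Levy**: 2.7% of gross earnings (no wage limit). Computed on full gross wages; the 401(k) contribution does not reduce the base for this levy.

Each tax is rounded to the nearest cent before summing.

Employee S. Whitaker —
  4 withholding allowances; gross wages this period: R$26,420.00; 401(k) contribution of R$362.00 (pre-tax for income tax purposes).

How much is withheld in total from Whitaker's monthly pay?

R$3,496.41

Income Tax: taxable = R$26,420.00 − R$362.00 − 4×R$680.00 = R$23,338.00
  R$1,496.00 + 14.4% × (R$23,338.00 − R$14,400.00) = R$1,496.00 + 14.4% × R$8,938.00 = R$2,783.07
Pension Levy: 2.7% × R$26,420.00 = R$713.34
Total: R$2,783.07 + R$713.34 = R$3,496.41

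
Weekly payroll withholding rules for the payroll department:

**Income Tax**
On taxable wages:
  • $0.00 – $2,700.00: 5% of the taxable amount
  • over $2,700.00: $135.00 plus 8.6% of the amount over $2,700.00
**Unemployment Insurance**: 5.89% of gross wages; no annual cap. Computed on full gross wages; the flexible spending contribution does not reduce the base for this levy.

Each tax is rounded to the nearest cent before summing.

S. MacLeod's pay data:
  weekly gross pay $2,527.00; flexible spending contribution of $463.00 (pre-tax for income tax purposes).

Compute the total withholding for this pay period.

Income Tax: taxable = $2,527.00 − $463.00 = $2,064.00
  5% × $2,064.00 = $103.20
Unemployment Insurance: 5.89% × $2,527.00 = $148.84
Total: $103.20 + $148.84 = $252.04

$252.04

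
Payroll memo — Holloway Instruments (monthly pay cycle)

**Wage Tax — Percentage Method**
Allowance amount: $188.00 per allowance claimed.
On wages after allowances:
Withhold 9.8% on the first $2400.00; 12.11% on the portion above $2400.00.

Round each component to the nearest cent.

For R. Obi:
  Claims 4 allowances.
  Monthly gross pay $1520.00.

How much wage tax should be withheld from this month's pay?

Wage Tax: taxable = $1520.00 − 4×$188.00 = $768.00
  9.8% × $768.00 = $75.26

$75.26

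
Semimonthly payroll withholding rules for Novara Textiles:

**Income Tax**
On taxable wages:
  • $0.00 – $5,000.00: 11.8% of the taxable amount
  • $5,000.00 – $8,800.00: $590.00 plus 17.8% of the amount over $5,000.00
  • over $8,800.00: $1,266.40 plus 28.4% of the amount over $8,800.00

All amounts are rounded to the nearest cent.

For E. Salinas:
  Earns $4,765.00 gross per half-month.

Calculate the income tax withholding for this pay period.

$562.27

Income Tax: taxable = $4,765.00
  11.8% × $4,765.00 = $562.27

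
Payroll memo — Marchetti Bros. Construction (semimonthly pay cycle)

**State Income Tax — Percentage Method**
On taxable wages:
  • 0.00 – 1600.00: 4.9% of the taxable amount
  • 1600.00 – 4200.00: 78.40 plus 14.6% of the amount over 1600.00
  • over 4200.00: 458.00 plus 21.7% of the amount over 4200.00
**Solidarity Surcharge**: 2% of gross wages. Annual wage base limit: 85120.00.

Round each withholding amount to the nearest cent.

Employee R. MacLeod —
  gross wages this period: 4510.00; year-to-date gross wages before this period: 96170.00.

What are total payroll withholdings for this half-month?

525.27

State Income Tax: taxable = 4510.00
  458.00 + 21.7% × (4510.00 − 4200.00) = 458.00 + 21.7% × 310.00 = 525.27
Solidarity Surcharge: YTD 96170.00 ≥ cap 85120.00 → 0.00
Total: 525.27 + 0.00 = 525.27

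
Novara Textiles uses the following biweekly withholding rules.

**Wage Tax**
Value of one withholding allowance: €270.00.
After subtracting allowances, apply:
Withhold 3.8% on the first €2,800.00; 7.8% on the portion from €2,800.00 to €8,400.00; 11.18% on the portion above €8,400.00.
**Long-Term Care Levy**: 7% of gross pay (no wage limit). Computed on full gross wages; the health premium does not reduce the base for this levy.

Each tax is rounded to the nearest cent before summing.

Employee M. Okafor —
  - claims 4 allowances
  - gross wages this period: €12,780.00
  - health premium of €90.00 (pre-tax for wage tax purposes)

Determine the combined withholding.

Wage Tax: taxable = €12,780.00 − €90.00 − 4×€270.00 = €11,610.00
  €543.20 + 11.18% × (€11,610.00 − €8,400.00) = €543.20 + 11.18% × €3,210.00 = €902.08
Long-Term Care Levy: 7% × €12,780.00 = €894.60
Total: €902.08 + €894.60 = €1,796.68

€1,796.68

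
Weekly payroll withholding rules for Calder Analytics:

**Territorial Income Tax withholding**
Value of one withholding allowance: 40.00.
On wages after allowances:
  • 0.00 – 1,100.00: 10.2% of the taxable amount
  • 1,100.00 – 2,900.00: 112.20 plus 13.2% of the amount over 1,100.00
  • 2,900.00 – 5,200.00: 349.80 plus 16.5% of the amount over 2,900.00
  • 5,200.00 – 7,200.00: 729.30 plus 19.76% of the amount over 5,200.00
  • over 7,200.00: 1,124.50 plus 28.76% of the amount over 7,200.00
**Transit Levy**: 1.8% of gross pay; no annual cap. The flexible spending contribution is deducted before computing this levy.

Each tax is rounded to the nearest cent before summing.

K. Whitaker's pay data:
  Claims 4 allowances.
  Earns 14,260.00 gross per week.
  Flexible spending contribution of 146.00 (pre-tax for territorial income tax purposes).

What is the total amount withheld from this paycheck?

3,321.00

Territorial Income Tax: taxable = 14,260.00 − 146.00 − 4×40.00 = 13,954.00
  1,124.50 + 28.76% × (13,954.00 − 7,200.00) = 1,124.50 + 28.76% × 6,754.00 = 3,066.95
Transit Levy: 1.8% × 14,114.00 = 254.05
Total: 3,066.95 + 254.05 = 3,321.00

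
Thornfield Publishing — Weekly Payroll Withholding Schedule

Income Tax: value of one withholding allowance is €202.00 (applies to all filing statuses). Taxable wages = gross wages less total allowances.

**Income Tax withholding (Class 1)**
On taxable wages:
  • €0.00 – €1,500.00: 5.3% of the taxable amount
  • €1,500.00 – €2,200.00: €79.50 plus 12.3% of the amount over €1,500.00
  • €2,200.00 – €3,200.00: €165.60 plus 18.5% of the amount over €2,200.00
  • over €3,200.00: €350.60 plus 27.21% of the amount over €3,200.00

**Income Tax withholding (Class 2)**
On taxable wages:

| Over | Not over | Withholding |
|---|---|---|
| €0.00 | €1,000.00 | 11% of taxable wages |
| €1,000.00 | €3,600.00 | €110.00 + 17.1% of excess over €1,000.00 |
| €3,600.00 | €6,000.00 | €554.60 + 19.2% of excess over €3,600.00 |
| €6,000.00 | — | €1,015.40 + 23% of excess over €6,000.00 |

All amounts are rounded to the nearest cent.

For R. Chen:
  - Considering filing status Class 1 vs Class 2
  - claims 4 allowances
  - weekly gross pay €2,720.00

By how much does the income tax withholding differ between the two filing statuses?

€135.77

Income Tax (Class 1): taxable = €2,720.00 − 4×€202.00 = €1,912.00
  €79.50 + 12.3% × (€1,912.00 − €1,500.00) = €79.50 + 12.3% × €412.00 = €130.18
Income Tax (Class 2): taxable = €2,720.00 − 4×€202.00 = €1,912.00
  €110.00 + 17.1% × (€1,912.00 − €1,000.00) = €110.00 + 17.1% × €912.00 = €265.95
Difference: |€130.18 − €265.95| = €135.77 (higher under Class 2)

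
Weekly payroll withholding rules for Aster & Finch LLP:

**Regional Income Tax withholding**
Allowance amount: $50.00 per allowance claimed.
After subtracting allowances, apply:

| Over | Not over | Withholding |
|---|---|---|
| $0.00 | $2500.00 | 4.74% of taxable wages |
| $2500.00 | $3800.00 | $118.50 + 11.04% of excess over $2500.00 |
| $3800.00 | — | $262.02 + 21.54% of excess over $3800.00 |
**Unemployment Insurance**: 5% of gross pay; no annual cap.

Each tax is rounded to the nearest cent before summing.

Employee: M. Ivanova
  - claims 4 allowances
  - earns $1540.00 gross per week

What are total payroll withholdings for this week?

$140.52

Regional Income Tax: taxable = $1540.00 − 4×$50.00 = $1340.00
  4.74% × $1340.00 = $63.52
Unemployment Insurance: 5% × $1540.00 = $77.00
Total: $63.52 + $77.00 = $140.52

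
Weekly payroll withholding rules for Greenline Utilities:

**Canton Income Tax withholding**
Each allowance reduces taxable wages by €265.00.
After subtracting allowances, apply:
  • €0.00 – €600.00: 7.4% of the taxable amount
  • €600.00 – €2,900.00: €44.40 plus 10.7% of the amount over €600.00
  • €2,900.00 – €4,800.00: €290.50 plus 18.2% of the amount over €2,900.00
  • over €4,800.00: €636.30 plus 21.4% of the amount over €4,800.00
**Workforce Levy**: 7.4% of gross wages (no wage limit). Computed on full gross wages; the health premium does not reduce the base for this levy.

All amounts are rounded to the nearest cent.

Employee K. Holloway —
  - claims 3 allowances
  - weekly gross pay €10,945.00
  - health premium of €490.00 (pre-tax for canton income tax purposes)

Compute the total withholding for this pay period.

Canton Income Tax: taxable = €10,945.00 − €490.00 − 3×€265.00 = €9,660.00
  €636.30 + 21.4% × (€9,660.00 − €4,800.00) = €636.30 + 21.4% × €4,860.00 = €1,676.34
Workforce Levy: 7.4% × €10,945.00 = €809.93
Total: €1,676.34 + €809.93 = €2,486.27

€2,486.27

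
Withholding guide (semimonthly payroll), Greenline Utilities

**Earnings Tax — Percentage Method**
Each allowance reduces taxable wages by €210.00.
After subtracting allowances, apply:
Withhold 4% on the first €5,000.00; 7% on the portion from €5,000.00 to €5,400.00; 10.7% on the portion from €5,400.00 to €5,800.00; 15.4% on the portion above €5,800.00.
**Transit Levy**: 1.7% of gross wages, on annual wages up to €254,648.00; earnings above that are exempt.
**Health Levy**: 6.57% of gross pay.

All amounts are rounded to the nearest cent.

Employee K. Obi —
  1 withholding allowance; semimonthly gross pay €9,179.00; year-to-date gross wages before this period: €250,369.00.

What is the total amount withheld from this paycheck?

€1,434.63

Earnings Tax: taxable = €9,179.00 − 1×€210.00 = €8,969.00
  €270.80 + 15.4% × (€8,969.00 − €5,800.00) = €270.80 + 15.4% × €3,169.00 = €758.83
Transit Levy: cap €254,648.00 − YTD €250,369.00 = €4,279.00 subject; 1.7% × €4,279.00 = €72.74
Health Levy: 6.57% × €9,179.00 = €603.06
Total: €758.83 + €72.74 + €603.06 = €1,434.63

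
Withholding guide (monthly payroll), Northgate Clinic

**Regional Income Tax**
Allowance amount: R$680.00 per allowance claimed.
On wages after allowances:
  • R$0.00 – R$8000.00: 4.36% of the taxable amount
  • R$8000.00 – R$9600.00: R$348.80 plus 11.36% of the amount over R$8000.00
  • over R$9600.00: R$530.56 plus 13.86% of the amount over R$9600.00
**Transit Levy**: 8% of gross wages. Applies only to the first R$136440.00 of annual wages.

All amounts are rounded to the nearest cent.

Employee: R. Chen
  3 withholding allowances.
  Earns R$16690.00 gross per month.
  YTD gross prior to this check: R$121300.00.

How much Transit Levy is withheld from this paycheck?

R$1211.20

Transit Levy: cap R$136440.00 − YTD R$121300.00 = R$15140.00 subject; 8% × R$15140.00 = R$1211.20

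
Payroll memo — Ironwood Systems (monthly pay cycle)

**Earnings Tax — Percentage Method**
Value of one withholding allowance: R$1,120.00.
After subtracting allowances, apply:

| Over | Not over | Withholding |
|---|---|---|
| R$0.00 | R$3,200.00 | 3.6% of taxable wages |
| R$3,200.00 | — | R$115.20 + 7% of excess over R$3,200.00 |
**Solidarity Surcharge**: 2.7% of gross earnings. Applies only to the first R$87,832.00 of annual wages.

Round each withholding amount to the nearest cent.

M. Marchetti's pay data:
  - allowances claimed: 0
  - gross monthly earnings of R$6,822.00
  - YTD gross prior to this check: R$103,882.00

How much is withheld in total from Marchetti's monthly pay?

R$368.74

Earnings Tax: taxable = R$6,822.00
  R$115.20 + 7% × (R$6,822.00 − R$3,200.00) = R$115.20 + 7% × R$3,622.00 = R$368.74
Solidarity Surcharge: YTD R$103,882.00 ≥ cap R$87,832.00 → R$0.00
Total: R$368.74 + R$0.00 = R$368.74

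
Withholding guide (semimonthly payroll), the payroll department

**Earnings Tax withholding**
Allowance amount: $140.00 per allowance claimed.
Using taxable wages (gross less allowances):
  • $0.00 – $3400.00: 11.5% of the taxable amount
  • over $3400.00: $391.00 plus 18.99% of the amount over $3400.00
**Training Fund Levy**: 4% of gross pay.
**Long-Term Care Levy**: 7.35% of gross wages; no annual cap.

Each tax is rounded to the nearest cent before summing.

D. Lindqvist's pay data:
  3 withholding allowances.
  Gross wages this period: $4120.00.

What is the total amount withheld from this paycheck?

Earnings Tax: taxable = $4120.00 − 3×$140.00 = $3700.00
  $391.00 + 18.99% × ($3700.00 − $3400.00) = $391.00 + 18.99% × $300.00 = $447.97
Training Fund Levy: 4% × $4120.00 = $164.80
Long-Term Care Levy: 7.35% × $4120.00 = $302.82
Total: $447.97 + $164.80 + $302.82 = $915.59

$915.59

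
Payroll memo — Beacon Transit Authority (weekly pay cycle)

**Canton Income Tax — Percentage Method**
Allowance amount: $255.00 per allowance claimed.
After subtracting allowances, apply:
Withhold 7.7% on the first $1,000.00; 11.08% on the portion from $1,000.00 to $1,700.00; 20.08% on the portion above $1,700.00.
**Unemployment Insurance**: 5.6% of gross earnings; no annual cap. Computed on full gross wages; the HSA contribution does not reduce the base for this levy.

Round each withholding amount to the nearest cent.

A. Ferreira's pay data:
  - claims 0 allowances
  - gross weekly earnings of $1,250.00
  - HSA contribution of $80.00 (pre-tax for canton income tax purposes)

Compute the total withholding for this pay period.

$165.84

Canton Income Tax: taxable = $1,250.00 − $80.00 = $1,170.00
  $77.00 + 11.08% × ($1,170.00 − $1,000.00) = $77.00 + 11.08% × $170.00 = $95.84
Unemployment Insurance: 5.6% × $1,250.00 = $70.00
Total: $95.84 + $70.00 = $165.84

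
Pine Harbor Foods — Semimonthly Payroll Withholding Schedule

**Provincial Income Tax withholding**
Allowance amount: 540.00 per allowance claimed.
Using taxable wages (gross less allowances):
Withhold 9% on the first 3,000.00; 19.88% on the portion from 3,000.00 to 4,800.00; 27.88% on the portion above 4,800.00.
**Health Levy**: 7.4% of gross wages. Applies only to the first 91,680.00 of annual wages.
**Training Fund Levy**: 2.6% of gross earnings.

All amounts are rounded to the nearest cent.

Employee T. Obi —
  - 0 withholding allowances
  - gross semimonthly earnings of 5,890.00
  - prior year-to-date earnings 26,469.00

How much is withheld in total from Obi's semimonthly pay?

1,520.73

Provincial Income Tax: taxable = 5,890.00
  627.84 + 27.88% × (5,890.00 − 4,800.00) = 627.84 + 27.88% × 1,090.00 = 931.73
Health Levy: 7.4% × 5,890.00 = 435.86
Training Fund Levy: 2.6% × 5,890.00 = 153.14
Total: 931.73 + 435.86 + 153.14 = 1,520.73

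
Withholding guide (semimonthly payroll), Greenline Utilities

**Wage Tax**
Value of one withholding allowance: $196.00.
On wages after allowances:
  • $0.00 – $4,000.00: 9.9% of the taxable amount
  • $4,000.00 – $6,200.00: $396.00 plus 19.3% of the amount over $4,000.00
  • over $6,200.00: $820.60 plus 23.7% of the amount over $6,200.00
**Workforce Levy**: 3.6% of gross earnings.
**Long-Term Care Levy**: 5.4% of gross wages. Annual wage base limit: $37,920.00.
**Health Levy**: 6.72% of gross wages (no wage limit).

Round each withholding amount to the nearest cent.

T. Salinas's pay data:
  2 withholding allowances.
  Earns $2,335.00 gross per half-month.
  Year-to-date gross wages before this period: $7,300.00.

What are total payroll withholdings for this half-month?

Wage Tax: taxable = $2,335.00 − 2×$196.00 = $1,943.00
  9.9% × $1,943.00 = $192.36
Workforce Levy: 3.6% × $2,335.00 = $84.06
Long-Term Care Levy: 5.4% × $2,335.00 = $126.09
Health Levy: 6.72% × $2,335.00 = $156.91
Total: $192.36 + $84.06 + $126.09 + $156.91 = $559.42

$559.42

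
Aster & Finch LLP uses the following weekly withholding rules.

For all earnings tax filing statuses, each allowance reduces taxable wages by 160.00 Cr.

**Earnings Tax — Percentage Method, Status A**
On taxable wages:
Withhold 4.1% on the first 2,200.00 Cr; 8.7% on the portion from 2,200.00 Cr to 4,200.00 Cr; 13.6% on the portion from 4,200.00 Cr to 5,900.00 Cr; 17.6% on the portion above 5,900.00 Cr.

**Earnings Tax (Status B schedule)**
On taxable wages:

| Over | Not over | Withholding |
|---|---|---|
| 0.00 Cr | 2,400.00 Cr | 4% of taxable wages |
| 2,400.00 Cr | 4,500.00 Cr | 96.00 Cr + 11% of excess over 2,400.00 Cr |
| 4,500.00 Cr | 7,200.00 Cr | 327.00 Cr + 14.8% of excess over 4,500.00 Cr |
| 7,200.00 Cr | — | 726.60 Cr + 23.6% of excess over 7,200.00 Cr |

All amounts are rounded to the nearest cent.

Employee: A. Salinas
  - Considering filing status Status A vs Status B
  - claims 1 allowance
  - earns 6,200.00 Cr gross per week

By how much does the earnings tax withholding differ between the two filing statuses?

Earnings Tax (Status A): taxable = 6,200.00 Cr − 1×160.00 Cr = 6,040.00 Cr
  495.40 Cr + 17.6% × (6,040.00 Cr − 5,900.00 Cr) = 495.40 Cr + 17.6% × 140.00 Cr = 520.04 Cr
Earnings Tax (Status B): taxable = 6,200.00 Cr − 1×160.00 Cr = 6,040.00 Cr
  327.00 Cr + 14.8% × (6,040.00 Cr − 4,500.00 Cr) = 327.00 Cr + 14.8% × 1,540.00 Cr = 554.92 Cr
Difference: |520.04 Cr − 554.92 Cr| = 34.88 Cr (higher under Status B)

34.88 Cr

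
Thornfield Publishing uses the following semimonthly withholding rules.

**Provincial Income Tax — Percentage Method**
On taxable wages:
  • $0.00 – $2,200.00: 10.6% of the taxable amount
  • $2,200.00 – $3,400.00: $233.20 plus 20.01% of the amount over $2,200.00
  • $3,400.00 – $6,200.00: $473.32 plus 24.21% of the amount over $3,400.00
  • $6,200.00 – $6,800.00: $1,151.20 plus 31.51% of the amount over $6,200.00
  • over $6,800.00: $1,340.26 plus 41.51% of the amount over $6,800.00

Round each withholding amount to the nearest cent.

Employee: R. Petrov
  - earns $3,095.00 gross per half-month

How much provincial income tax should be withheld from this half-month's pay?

$412.29

Provincial Income Tax: taxable = $3,095.00
  $233.20 + 20.01% × ($3,095.00 − $2,200.00) = $233.20 + 20.01% × $895.00 = $412.29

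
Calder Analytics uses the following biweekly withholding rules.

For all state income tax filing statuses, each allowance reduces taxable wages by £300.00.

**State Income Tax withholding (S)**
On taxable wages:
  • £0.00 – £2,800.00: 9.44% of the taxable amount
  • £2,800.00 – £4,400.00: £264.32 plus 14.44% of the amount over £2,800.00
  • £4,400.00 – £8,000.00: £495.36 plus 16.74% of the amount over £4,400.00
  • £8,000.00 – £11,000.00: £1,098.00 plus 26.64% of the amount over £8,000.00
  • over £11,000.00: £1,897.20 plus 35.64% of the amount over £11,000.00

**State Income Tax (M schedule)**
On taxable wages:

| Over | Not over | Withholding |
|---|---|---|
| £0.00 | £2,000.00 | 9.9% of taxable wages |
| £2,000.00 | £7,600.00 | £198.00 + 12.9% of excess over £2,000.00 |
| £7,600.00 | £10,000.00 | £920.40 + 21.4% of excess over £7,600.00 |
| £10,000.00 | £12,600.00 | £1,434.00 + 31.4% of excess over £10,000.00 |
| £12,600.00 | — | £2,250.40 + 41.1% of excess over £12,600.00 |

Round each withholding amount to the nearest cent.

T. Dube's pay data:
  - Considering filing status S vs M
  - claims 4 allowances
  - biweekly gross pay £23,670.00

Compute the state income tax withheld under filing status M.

State Income Tax (M): taxable = £23,670.00 − 4×£300.00 = £22,470.00
  £2,250.40 + 41.1% × (£22,470.00 − £12,600.00) = £2,250.40 + 41.1% × £9,870.00 = £6,306.97

£6,306.97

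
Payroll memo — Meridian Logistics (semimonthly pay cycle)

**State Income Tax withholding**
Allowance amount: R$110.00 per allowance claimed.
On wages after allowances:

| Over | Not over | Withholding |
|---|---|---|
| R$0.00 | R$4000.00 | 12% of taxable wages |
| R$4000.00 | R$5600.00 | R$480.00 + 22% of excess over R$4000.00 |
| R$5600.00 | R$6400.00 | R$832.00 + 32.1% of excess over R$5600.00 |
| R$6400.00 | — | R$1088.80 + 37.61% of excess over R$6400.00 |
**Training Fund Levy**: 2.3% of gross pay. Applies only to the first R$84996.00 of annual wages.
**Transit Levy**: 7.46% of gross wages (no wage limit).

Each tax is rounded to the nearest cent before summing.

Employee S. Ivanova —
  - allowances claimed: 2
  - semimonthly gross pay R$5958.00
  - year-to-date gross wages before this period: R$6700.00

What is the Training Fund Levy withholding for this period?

R$137.03

Training Fund Levy: 2.3% × R$5958.00 = R$137.03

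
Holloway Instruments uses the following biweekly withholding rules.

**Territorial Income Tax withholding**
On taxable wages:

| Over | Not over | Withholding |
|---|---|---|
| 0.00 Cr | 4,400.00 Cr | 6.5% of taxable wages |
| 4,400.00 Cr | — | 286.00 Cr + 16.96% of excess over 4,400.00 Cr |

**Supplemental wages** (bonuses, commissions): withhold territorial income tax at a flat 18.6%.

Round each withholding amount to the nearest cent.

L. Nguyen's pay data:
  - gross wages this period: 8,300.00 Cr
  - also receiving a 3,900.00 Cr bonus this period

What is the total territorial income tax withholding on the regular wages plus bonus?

1,672.84 Cr

Territorial Income Tax: taxable = 8,300.00 Cr
  286.00 Cr + 16.96% × (8,300.00 Cr − 4,400.00 Cr) = 286.00 Cr + 16.96% × 3,900.00 Cr = 947.44 Cr
Supplemental (18.6% flat on bonus): 18.6% × 3,900.00 Cr = 725.40 Cr
Total territorial income tax: 947.44 Cr + 725.40 Cr = 1,672.84 Cr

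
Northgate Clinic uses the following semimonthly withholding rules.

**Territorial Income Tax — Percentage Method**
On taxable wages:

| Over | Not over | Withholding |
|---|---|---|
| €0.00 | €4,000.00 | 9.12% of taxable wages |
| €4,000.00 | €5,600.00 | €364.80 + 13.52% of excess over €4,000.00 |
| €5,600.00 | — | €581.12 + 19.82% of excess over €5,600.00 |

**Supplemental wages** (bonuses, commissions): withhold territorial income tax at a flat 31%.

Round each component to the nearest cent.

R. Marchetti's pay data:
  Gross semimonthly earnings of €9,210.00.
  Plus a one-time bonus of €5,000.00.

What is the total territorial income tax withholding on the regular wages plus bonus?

€2,846.62

Territorial Income Tax: taxable = €9,210.00
  €581.12 + 19.82% × (€9,210.00 − €5,600.00) = €581.12 + 19.82% × €3,610.00 = €1,296.62
Supplemental (31% flat on bonus): 31% × €5,000.00 = €1,550.00
Total territorial income tax: €1,296.62 + €1,550.00 = €2,846.62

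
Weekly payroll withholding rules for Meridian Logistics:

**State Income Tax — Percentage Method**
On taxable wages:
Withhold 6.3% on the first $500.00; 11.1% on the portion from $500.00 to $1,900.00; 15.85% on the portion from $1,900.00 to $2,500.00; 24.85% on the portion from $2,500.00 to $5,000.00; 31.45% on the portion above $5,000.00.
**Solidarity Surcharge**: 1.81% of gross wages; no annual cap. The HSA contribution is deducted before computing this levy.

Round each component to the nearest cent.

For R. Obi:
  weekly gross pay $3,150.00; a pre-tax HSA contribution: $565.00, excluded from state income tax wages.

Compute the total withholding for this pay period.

State Income Tax: taxable = $3,150.00 − $565.00 = $2,585.00
  $282.00 + 24.85% × ($2,585.00 − $2,500.00) = $282.00 + 24.85% × $85.00 = $303.12
Solidarity Surcharge: 1.81% × $2,585.00 = $46.79
Total: $303.12 + $46.79 = $349.91

$349.91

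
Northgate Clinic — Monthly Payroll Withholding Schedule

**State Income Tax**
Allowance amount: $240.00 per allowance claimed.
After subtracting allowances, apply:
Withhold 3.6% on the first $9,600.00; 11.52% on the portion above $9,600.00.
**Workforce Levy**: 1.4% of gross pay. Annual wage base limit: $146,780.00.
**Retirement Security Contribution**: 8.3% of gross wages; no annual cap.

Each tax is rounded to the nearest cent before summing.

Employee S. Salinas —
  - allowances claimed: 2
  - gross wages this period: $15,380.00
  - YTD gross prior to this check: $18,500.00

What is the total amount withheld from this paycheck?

State Income Tax: taxable = $15,380.00 − 2×$240.00 = $14,900.00
  $345.60 + 11.52% × ($14,900.00 − $9,600.00) = $345.60 + 11.52% × $5,300.00 = $956.16
Workforce Levy: 1.4% × $15,380.00 = $215.32
Retirement Security Contribution: 8.3% × $15,380.00 = $1,276.54
Total: $956.16 + $215.32 + $1,276.54 = $2,448.02

$2,448.02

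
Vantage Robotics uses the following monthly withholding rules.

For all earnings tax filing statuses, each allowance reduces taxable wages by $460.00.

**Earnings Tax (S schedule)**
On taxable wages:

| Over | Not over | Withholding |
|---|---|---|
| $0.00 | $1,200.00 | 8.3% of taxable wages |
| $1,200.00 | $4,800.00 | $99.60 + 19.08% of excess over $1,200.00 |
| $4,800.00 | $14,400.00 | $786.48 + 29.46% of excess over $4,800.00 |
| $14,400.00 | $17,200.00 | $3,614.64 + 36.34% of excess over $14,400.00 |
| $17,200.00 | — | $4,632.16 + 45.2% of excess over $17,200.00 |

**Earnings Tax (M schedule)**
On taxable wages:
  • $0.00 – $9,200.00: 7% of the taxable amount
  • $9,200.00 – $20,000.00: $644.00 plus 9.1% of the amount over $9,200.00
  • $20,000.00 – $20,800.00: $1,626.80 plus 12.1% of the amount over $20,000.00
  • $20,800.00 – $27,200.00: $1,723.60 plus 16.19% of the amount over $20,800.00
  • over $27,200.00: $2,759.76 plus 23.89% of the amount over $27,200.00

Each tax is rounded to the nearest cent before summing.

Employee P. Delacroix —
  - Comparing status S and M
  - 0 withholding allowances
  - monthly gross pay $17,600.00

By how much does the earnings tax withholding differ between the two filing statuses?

$3,404.56

Earnings Tax (S): taxable = $17,600.00
  $4,632.16 + 45.2% × ($17,600.00 − $17,200.00) = $4,632.16 + 45.2% × $400.00 = $4,812.96
Earnings Tax (M): taxable = $17,600.00
  $644.00 + 9.1% × ($17,600.00 − $9,200.00) = $644.00 + 9.1% × $8,400.00 = $1,408.40
Difference: |$4,812.96 − $1,408.40| = $3,404.56 (higher under S)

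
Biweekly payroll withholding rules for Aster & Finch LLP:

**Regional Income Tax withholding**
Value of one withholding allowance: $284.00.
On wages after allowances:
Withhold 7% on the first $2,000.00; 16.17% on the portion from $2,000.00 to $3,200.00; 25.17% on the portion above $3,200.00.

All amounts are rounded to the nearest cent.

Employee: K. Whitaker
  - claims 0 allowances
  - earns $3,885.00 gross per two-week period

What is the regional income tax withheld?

$506.45

Regional Income Tax: taxable = $3,885.00
  $334.04 + 25.17% × ($3,885.00 − $3,200.00) = $334.04 + 25.17% × $685.00 = $506.45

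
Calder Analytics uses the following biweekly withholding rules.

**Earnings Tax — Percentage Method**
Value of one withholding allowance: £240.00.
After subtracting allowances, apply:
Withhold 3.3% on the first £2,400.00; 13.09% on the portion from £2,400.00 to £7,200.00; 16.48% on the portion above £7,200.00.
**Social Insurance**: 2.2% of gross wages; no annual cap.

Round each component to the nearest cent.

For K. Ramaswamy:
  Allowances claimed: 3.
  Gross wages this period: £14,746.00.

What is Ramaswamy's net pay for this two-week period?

Earnings Tax: taxable = £14,746.00 − 3×£240.00 = £14,026.00
  £707.52 + 16.48% × (£14,026.00 − £7,200.00) = £707.52 + 16.48% × £6,826.00 = £1,832.44
Social Insurance: 2.2% × £14,746.00 = £324.41
Total withheld: £1,832.44 + £324.41 = £2,156.85
Net pay: £14,746.00 − £2,156.85 = £12,589.15

£12,589.15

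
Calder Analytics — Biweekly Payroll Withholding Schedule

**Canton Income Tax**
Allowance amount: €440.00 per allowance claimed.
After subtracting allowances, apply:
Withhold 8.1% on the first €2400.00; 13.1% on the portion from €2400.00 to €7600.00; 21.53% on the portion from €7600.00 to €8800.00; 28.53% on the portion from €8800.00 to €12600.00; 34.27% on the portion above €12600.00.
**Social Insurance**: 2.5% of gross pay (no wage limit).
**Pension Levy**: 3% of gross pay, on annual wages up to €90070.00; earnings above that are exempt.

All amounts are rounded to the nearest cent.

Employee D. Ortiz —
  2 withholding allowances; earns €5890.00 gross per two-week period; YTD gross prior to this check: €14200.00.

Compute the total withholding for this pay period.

Canton Income Tax: taxable = €5890.00 − 2×€440.00 = €5010.00
  €194.40 + 13.1% × (€5010.00 − €2400.00) = €194.40 + 13.1% × €2610.00 = €536.31
Social Insurance: 2.5% × €5890.00 = €147.25
Pension Levy: 3% × €5890.00 = €176.70
Total: €536.31 + €147.25 + €176.70 = €860.26

€860.26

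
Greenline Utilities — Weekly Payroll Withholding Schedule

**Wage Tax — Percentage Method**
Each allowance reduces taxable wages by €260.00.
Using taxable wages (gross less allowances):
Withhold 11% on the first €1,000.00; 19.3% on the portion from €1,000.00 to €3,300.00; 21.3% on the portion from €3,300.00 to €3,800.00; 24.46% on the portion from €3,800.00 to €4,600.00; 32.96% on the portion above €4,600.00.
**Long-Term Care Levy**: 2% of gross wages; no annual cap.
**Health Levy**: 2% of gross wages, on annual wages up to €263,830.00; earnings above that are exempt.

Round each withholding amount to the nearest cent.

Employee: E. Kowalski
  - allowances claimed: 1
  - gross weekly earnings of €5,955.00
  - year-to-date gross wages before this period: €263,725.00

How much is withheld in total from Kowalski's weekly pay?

€1,338.19

Wage Tax: taxable = €5,955.00 − 1×€260.00 = €5,695.00
  €856.08 + 32.96% × (€5,695.00 − €4,600.00) = €856.08 + 32.96% × €1,095.00 = €1,216.99
Long-Term Care Levy: 2% × €5,955.00 = €119.10
Health Levy: cap €263,830.00 − YTD €263,725.00 = €105.00 subject; 2% × €105.00 = €2.10
Total: €1,216.99 + €119.10 + €2.10 = €1,338.19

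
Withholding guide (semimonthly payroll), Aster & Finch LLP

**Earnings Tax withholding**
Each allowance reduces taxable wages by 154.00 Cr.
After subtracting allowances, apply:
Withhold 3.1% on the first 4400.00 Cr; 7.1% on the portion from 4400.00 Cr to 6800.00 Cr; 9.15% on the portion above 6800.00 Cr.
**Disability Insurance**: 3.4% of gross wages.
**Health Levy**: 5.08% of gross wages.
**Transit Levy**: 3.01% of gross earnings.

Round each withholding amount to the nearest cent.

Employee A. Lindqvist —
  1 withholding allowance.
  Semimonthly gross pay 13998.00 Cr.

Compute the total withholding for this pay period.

2559.70 Cr

Earnings Tax: taxable = 13998.00 Cr − 1×154.00 Cr = 13844.00 Cr
  306.80 Cr + 9.15% × (13844.00 Cr − 6800.00 Cr) = 306.80 Cr + 9.15% × 7044.00 Cr = 951.33 Cr
Disability Insurance: 3.4% × 13998.00 Cr = 475.93 Cr
Health Levy: 5.08% × 13998.00 Cr = 711.10 Cr
Transit Levy: 3.01% × 13998.00 Cr = 421.34 Cr
Total: 951.33 Cr + 475.93 Cr + 711.10 Cr + 421.34 Cr = 2559.70 Cr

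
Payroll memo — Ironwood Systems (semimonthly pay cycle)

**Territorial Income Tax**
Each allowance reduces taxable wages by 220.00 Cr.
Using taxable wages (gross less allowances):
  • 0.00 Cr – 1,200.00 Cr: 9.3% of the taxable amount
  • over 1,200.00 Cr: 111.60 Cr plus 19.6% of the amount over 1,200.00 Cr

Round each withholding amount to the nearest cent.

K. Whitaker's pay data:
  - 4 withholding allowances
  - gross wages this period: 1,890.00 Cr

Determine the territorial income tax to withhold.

Territorial Income Tax: taxable = 1,890.00 Cr − 4×220.00 Cr = 1,010.00 Cr
  9.3% × 1,010.00 Cr = 93.93 Cr

93.93 Cr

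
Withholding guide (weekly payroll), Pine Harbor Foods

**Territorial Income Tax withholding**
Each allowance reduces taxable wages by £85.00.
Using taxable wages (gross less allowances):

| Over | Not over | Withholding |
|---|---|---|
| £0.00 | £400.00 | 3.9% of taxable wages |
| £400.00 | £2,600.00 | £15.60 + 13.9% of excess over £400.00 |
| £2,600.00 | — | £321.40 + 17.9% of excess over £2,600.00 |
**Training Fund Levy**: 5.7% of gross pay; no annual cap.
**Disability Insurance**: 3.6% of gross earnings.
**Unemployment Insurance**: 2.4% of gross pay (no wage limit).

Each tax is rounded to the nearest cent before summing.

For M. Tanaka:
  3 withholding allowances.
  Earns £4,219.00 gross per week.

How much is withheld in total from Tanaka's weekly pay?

Territorial Income Tax: taxable = £4,219.00 − 3×£85.00 = £3,964.00
  £321.40 + 17.9% × (£3,964.00 − £2,600.00) = £321.40 + 17.9% × £1,364.00 = £565.56
Training Fund Levy: 5.7% × £4,219.00 = £240.48
Disability Insurance: 3.6% × £4,219.00 = £151.88
Unemployment Insurance: 2.4% × £4,219.00 = £101.26
Total: £565.56 + £240.48 + £151.88 + £101.26 = £1,059.18

£1,059.18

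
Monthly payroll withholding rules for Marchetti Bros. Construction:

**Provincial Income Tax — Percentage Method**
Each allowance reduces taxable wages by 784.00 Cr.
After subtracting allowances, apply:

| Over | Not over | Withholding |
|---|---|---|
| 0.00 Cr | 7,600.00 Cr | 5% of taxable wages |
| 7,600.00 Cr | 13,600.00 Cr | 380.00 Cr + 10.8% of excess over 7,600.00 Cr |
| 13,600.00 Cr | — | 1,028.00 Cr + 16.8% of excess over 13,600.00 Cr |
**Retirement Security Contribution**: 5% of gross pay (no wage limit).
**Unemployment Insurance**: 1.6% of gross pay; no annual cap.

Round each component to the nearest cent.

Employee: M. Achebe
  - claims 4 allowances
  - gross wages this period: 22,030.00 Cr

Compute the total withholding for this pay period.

3,371.37 Cr

Provincial Income Tax: taxable = 22,030.00 Cr − 4×784.00 Cr = 18,894.00 Cr
  1,028.00 Cr + 16.8% × (18,894.00 Cr − 13,600.00 Cr) = 1,028.00 Cr + 16.8% × 5,294.00 Cr = 1,917.39 Cr
Retirement Security Contribution: 5% × 22,030.00 Cr = 1,101.50 Cr
Unemployment Insurance: 1.6% × 22,030.00 Cr = 352.48 Cr
Total: 1,917.39 Cr + 1,101.50 Cr + 352.48 Cr = 3,371.37 Cr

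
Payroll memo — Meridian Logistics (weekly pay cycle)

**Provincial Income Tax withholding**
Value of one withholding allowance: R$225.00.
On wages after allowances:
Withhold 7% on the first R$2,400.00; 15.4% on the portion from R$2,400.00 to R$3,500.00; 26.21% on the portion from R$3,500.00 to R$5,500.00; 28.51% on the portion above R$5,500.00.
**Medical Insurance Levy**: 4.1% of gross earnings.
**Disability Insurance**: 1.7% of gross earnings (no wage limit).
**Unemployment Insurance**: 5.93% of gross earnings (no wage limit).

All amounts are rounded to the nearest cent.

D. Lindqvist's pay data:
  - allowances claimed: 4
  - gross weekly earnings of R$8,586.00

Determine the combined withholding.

Provincial Income Tax: taxable = R$8,586.00 − 4×R$225.00 = R$7,686.00
  R$861.60 + 28.51% × (R$7,686.00 − R$5,500.00) = R$861.60 + 28.51% × R$2,186.00 = R$1,484.83
Medical Insurance Levy: 4.1% × R$8,586.00 = R$352.03
Disability Insurance: 1.7% × R$8,586.00 = R$145.96
Unemployment Insurance: 5.93% × R$8,586.00 = R$509.15
Total: R$1,484.83 + R$352.03 + R$145.96 + R$509.15 = R$2,491.97

R$2,491.97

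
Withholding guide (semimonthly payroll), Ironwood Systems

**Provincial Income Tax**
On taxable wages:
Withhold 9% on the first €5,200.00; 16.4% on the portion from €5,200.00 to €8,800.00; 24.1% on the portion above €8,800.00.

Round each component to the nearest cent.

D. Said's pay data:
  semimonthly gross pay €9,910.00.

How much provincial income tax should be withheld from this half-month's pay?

Provincial Income Tax: taxable = €9,910.00
  €1,058.40 + 24.1% × (€9,910.00 − €8,800.00) = €1,058.40 + 24.1% × €1,110.00 = €1,325.91

€1,325.91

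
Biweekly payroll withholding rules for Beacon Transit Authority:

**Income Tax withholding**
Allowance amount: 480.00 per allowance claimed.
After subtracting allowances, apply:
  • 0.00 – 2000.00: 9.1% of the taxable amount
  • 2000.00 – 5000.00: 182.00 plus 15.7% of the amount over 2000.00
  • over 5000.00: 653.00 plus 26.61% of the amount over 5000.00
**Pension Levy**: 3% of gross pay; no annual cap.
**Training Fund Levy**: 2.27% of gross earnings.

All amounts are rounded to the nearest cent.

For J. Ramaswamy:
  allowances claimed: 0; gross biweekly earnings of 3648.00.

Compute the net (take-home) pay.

3015.01

Income Tax: taxable = 3648.00
  182.00 + 15.7% × (3648.00 − 2000.00) = 182.00 + 15.7% × 1648.00 = 440.74
Pension Levy: 3% × 3648.00 = 109.44
Training Fund Levy: 2.27% × 3648.00 = 82.81
Total withheld: 440.74 + 109.44 + 82.81 = 632.99
Net pay: 3648.00 − 632.99 = 3015.01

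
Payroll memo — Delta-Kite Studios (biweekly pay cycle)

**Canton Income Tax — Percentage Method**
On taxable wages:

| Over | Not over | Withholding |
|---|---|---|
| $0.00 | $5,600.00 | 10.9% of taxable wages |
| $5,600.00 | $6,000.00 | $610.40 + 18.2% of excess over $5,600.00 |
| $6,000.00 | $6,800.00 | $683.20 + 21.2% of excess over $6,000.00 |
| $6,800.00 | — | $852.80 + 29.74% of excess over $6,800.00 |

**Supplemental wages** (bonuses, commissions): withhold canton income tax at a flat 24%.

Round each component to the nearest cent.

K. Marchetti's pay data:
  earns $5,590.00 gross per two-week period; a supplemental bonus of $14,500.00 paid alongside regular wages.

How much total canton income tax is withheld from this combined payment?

Canton Income Tax: taxable = $5,590.00
  10.9% × $5,590.00 = $609.31
Supplemental (24% flat on bonus): 24% × $14,500.00 = $3,480.00
Total canton income tax: $609.31 + $3,480.00 = $4,089.31

$4,089.31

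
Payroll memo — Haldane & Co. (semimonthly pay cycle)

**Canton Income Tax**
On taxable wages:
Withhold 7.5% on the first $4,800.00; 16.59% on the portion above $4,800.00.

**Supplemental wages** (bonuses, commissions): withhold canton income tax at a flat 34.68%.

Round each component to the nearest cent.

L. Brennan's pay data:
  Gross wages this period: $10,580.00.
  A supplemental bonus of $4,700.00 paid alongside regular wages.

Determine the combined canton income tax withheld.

$2,948.86

Canton Income Tax: taxable = $10,580.00
  $360.00 + 16.59% × ($10,580.00 − $4,800.00) = $360.00 + 16.59% × $5,780.00 = $1,318.90
Supplemental (34.68% flat on bonus): 34.68% × $4,700.00 = $1,629.96
Total canton income tax: $1,318.90 + $1,629.96 = $2,948.86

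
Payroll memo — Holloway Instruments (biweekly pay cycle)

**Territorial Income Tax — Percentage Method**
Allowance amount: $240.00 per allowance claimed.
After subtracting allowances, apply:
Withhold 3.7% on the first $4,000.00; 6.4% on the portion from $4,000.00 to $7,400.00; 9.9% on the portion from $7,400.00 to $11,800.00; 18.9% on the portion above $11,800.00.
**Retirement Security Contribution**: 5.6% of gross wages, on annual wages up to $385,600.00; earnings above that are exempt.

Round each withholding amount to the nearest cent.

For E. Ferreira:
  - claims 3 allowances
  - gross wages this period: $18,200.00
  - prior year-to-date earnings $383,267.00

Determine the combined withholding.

Territorial Income Tax: taxable = $18,200.00 − 3×$240.00 = $17,480.00
  $801.20 + 18.9% × ($17,480.00 − $11,800.00) = $801.20 + 18.9% × $5,680.00 = $1,874.72
Retirement Security Contribution: cap $385,600.00 − YTD $383,267.00 = $2,333.00 subject; 5.6% × $2,333.00 = $130.65
Total: $1,874.72 + $130.65 = $2,005.37

$2,005.37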